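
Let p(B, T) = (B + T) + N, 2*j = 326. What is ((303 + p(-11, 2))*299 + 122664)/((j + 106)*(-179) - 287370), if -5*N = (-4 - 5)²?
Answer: -1028631/1677605 ≈ -0.61315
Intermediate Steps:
j = 163 (j = (½)*326 = 163)
N = -81/5 (N = -(-4 - 5)²/5 = -⅕*(-9)² = -⅕*81 = -81/5 ≈ -16.200)
p(B, T) = -81/5 + B + T (p(B, T) = (B + T) - 81/5 = -81/5 + B + T)
((303 + p(-11, 2))*299 + 122664)/((j + 106)*(-179) - 287370) = ((303 + (-81/5 - 11 + 2))*299 + 122664)/((163 + 106)*(-179) - 287370) = ((303 - 126/5)*299 + 122664)/(269*(-179) - 287370) = ((1389/5)*299 + 122664)/(-48151 - 287370) = (415311/5 + 122664)/(-335521) = (1028631/5)*(-1/335521) = -1028631/1677605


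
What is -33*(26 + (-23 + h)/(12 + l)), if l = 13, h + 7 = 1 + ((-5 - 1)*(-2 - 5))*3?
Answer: -24651/25 ≈ -986.04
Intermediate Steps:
h = 120 (h = -7 + (1 + ((-5 - 1)*(-2 - 5))*3) = -7 + (1 - 6*(-7)*3) = -7 + (1 + 42*3) = -7 + (1 + 126) = -7 + 127 = 120)
-33*(26 + (-23 + h)/(12 + l)) = -33*(26 + (-23 + 120)/(12 + 13)) = -33*(26 + 97/25) = -33*747/25 = -24651/25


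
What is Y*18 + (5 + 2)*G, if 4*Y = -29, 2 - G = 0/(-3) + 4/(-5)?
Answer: -1109/10 ≈ -110.90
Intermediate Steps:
G = 14/5 (G = 2 - (0/(-3) + 4/(-5)) = 2 - (0*(-⅓) + 4*(-⅕)) = 2 - (0 - ⅘) = 2 - 1*(-⅘) = 2 + ⅘ = 14/5 ≈ 2.8000)
Y = -29/4 (Y = (¼)*(-29) = -29/4 ≈ -7.2500)
Y*18 + (5 + 2)*G = -29/4*18 + (5 + 2)*(14/5) = -261/2 + 7*(14/5) = -261/2 + 98/5 = -1109/10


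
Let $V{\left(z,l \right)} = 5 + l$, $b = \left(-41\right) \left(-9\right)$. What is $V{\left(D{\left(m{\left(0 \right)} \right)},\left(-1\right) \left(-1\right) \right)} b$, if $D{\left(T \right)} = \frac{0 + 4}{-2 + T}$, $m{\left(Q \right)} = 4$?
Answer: $2214$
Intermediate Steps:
$D{\left(T \right)} = \frac{4}{-2 + T}$
$b = 369$
$V{\left(D{\left(m{\left(0 \right)} \right)},\left(-1\right) \left(-1\right) \right)} b = \left(5 - -1\right) 369 = \left(5 + 1\right) 369 = 6 \cdot 369 = 2214$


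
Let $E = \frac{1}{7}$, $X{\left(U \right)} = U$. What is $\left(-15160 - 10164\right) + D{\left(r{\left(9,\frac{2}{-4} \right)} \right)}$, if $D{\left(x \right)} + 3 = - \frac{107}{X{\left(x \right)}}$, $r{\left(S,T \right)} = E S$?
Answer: $- \frac{228692}{9} \approx -25410.0$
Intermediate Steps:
$E = \frac{1}{7} \approx 0.14286$
$r{\left(S,T \right)} = \frac{S}{7}$
$D{\left(x \right)} = -3 - \frac{107}{x}$
$\left(-15160 - 10164\right) + D{\left(r{\left(9,\frac{2}{-4} \right)} \right)} = \left(-15160 - 10164\right) - \left(3 + \frac{107}{\frac{1}{7} \cdot 9}\right) = -25324 - \left(3 + \frac{107}{\frac{9}{7}}\right) = -25324 - \frac{776}{9} = - \frac{228692}{9}$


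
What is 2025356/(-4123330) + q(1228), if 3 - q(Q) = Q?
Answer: -2526552303/2061665 ≈ -1225.5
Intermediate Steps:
q(Q) = 3 - Q
2025356/(-4123330) + q(1228) = 2025356/(-4123330) + (3 - 1*1228) = 2025356*(-1/4123330) + (3 - 1228) = -1012678/2061665 - 1225 = -2526552303/2061665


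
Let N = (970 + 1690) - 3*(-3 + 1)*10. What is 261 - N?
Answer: -2459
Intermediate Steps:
N = 2720 (N = 2660 - 3*(-2)*10 = 2660 + 6*10 = 2660 + 60 = 2720)
261 - N = 261 - 1*2720 = 261 - 2720 = -2459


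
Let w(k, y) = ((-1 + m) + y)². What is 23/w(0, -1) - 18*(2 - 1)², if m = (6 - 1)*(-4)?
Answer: -8689/484 ≈ -17.952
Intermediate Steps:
m = -20 (m = 5*(-4) = -20)
w(k, y) = (-21 + y)² (w(k, y) = ((-1 - 20) + y)² = (-21 + y)²)
23/w(0, -1) - 18*(2 - 1)² = 23/((-21 - 1)²) - 18*(2 - 1)² = 23/((-22)²) - 18*1² = 23/484 - 18*1 = 23*(1/484) - 18 = 23/484 - 18 = -8689/484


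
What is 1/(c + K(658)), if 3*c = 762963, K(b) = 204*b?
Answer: 1/388553 ≈ 2.5737e-6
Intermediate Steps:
c = 254321 (c = (⅓)*762963 = 254321)
1/(c + K(658)) = 1/(254321 + 204*658) = 1/(254321 + 134232) = 1/388553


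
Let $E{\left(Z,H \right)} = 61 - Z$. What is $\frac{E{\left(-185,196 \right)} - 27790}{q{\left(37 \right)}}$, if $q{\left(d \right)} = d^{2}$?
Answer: $- \frac{27544}{1369} \approx -20.12$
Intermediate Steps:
$\frac{E{\left(-185,196 \right)} - 27790}{q{\left(37 \right)}} = \frac{\left(61 - -185\right) - 27790}{37^{2}} = \frac{\left(61 + 185\right) - 27790}{1369} = \left(246 - 27790\right) \frac{1}{1369} = \left(-27544\right) \frac{1}{1369} = - \frac{27544}{1369}$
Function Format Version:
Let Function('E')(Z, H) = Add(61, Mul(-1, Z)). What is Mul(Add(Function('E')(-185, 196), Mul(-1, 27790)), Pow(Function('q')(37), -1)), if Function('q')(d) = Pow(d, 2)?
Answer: Rational(-27544, 1369) ≈ -20.120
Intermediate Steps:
Mul(Add(Function('E')(-185, 196), Mul(-1, 27790)), Pow(Function('q')(37), -1)) = Mul(Add(Add(61, Mul(-1, -185)), Mul(-1, 27790)), Pow(Pow(37, 2), -1)) = Mul(Add(Add(61, 185), -27790), Pow(1369, -1)) = Mul(Add(246, -27790), Rational(1, 1369)) = Mul(-27544, Rational(1, 1369)) = Rational(-27544, 1369)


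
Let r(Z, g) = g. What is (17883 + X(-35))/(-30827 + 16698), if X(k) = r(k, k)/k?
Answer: -17884/14129 ≈ -1.2658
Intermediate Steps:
X(k) = 1 (X(k) = k/k = 1)
(17883 + X(-35))/(-30827 + 16698) = (17883 + 1)/(-30827 + 16698) = 17884/(-14129) = 17884*(-1/14129) = -17884/14129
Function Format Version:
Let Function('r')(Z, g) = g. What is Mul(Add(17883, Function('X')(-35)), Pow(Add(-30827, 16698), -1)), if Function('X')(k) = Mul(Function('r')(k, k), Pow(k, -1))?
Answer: Rational(-17884, 14129) ≈ -1.2658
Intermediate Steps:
Function('X')(k) = 1 (Function('X')(k) = Mul(k, Pow(k, -1)) = 1)
Mul(Add(17883, Function('X')(-35)), Pow(Add(-30827, 16698), -1)) = Mul(Add(17883, 1), Pow(Add(-30827, 16698), -1)) = Mul(17884, Pow(-14129, -1)) = Mul(17884, Rational(-1, 14129)) = Rational(-17884, 14129)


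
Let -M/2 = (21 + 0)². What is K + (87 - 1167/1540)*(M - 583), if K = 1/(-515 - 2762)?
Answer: -127521863201/1009316 ≈ -1.2634e+5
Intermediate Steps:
M = -882 (M = -2*(21 + 0)² = -2*21² = -2*441 = -882)
K = -1/3277 (K = 1/(-3277) = -1/3277 ≈ -0.00030516)
K + (87 - 1167/1540)*(M - 583) = -1/3277 + (87 - 1167/1540)*(-882 - 583) = -1/3277 + (87 - 1167*1/1540)*(-1465) = -1/3277 + (87 - 1167/1540)*(-1465) = -1/3277 + (132813/1540)*(-1465) = -1/3277 - 38914209/308 = -127521863201/1009316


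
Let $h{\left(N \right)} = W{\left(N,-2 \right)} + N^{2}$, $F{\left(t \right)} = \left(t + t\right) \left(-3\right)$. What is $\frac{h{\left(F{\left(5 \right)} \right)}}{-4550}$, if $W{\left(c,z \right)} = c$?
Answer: $- \frac{87}{455} \approx -0.19121$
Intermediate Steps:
$F{\left(t \right)} = - 6 t$ ($F{\left(t \right)} = 2 t \left(-3\right) = - 6 t$)
$h{\left(N \right)} = N + N^{2}$
$\frac{h{\left(F{\left(5 \right)} \right)}}{-4550} = \frac{\left(-6\right) 5 \left(1 - 30\right)}{-4550} = - 30 \left(1 - 30\right) \left(- \frac{1}{4550}\right) = \left(-30\right) \left(-29\right) \left(- \frac{1}{4550}\right) = 870 \left(- \frac{1}{4550}\right) = - \frac{87}{455}$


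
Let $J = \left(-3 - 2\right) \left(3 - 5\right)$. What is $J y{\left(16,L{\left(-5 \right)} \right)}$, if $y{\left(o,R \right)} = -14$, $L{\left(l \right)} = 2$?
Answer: $-140$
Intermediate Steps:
$J = 10$ ($J = \left(-3 - 2\right) \left(-2\right) = \left(-5\right) \left(-2\right) = 10$)
$J y{\left(16,L{\left(-5 \right)} \right)} = 10 \left(-14\right) = -140$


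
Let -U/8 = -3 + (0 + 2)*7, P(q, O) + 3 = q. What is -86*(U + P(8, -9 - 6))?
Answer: 7138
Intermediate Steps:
P(q, O) = -3 + q
U = -88 (U = -8*(-3 + (0 + 2)*7) = -8*(-3 + 2*7) = -8*(-3 + 14) = -8*11 = -88)
-86*(U + P(8, -9 - 6)) = -86*(-88 + (-3 + 8)) = -86*(-88 + 5) = -86*(-83) = 7138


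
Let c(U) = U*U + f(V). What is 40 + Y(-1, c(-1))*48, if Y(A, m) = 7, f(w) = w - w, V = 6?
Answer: 376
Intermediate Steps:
f(w) = 0
c(U) = U² (c(U) = U*U + 0 = U² + 0 = U²)
40 + Y(-1, c(-1))*48 = 40 + 7*48 = 40 + 336 = 376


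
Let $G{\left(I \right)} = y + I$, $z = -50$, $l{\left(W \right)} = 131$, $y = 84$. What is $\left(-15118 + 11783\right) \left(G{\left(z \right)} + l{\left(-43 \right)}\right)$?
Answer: $-550275$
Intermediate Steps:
$G{\left(I \right)} = 84 + I$
$\left(-15118 + 11783\right) \left(G{\left(z \right)} + l{\left(-43 \right)}\right) = \left(-15118 + 11783\right) \left(\left(84 - 50\right) + 131\right) = - 3335 \left(34 + 131\right) = \left(-3335\right) 165 = -550275$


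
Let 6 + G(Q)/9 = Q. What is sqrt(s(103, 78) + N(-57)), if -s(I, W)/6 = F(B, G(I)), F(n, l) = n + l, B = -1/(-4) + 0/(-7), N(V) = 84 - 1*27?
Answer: I*sqrt(20730)/2 ≈ 71.99*I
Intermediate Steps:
G(Q) = -54 + 9*Q
N(V) = 57 (N(V) = 84 - 27 = 57)
B = 1/4 (B = -1*(-1/4) + 0*(-1/7) = 1/4 + 0 = 1/4 ≈ 0.25000)
F(n, l) = l + n
s(I, W) = 645/2 - 54*I (s(I, W) = -6*((-54 + 9*I) + 1/4) = -6*(-215/4 + 9*I) = 645/2 - 54*I)
sqrt(s(103, 78) + N(-57)) = sqrt((645/2 - 54*103) + 57) = sqrt((645/2 - 5562) + 57) = sqrt(-10479/2 + 57) = sqrt(-10365/2) = I*sqrt(20730)/2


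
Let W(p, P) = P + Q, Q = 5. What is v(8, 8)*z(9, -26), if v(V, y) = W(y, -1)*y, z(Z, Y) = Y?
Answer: -832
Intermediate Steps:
W(p, P) = 5 + P (W(p, P) = P + 5 = 5 + P)
v(V, y) = 4*y (v(V, y) = (5 - 1)*y = 4*y)
v(8, 8)*z(9, -26) = (4*8)*(-26) = 32*(-26) = -832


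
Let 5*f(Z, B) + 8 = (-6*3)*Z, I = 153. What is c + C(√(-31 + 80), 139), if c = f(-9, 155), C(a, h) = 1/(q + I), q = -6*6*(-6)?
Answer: 56831/1845 ≈ 30.803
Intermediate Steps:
q = 216 (q = -36*(-6) = 216)
f(Z, B) = -8/5 - 18*Z/5 (f(Z, B) = -8/5 + ((-6*3)*Z)/5 = -8/5 + (-18*Z)/5 = -8/5 - 18*Z/5)
C(a, h) = 1/369 (C(a, h) = 1/(216 + 153) = 1/369)
c = 154/5 (c = -8/5 - 18/5*(-9) = -8/5 + 162/5 = 154/5 ≈ 30.800)
c + C(√(-31 + 80), 139) = 154/5 + 1/369 = 56831/1845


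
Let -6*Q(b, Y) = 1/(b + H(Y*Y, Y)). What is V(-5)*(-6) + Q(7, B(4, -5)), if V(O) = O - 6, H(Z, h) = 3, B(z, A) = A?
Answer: 3959/60 ≈ 65.983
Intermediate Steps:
Q(b, Y) = -1/(6*(3 + b)) (Q(b, Y) = -1/(6*(b + 3)) = -1/(6*(3 + b)))
V(O) = -6 + O
V(-5)*(-6) + Q(7, B(4, -5)) = (-6 - 5)*(-6) - 1/(18 + 6*7) = -11*(-6) - 1/(18 + 42) = 66 - 1/60 = 3959/60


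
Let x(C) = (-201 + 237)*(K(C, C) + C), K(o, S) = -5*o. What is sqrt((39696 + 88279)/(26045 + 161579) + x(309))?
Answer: 17*I*sqrt(1354981173866)/93812 ≈ 210.94*I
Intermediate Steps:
x(C) = -144*C (x(C) = (-201 + 237)*(-5*C + C) = 36*(-4*C) = -144*C)
sqrt((39696 + 88279)/(26045 + 161579) + x(309)) = sqrt((39696 + 88279)/(26045 + 161579) - 144*309) = sqrt(127975/187624 - 44496) = sqrt(-8348389529/187624) = 17*I*sqrt(1354981173866)/93812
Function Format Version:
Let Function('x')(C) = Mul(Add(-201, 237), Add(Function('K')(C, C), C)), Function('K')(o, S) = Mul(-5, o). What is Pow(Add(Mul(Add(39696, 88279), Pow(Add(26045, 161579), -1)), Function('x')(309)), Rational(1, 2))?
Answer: Mul(Rational(17, 93812), I, Pow(1354981173866, Rational(1, 2))) ≈ Mul(210.94, I)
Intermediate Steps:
Function('x')(C) = Mul(-144, C) (Function('x')(C) = Mul(Add(-201, 237), Add(Mul(-5, C), C)) = Mul(36, Mul(-4, C)) = Mul(-144, C))
Pow(Add(Mul(Add(39696, 88279), Pow(Add(26045, 161579), -1)), Function('x')(309)), Rational(1, 2)) = Pow(Add(Mul(Add(39696, 88279), Pow(Add(26045, 161579), -1)), Mul(-144, 309)), Rational(1, 2)) = Pow(Add(Mul(127975, Pow(187624, -1)), -44496), Rational(1, 2)) = Pow(Add(Mul(127975, Rational(1, 187624)), -44496), Rational(1, 2)) = Pow(Add(Rational(127975, 187624), -44496), Rational(1, 2)) = Pow(Rational(-8348389529, 187624), Rational(1, 2)) = Mul(Rational(17, 93812), I, Pow(1354981173866, Rational(1, 2)))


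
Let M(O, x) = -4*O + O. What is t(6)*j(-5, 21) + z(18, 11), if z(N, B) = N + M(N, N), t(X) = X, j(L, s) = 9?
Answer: 18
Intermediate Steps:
M(O, x) = -3*O
z(N, B) = -2*N (z(N, B) = N - 3*N = -2*N)
t(6)*j(-5, 21) + z(18, 11) = 6*9 - 2*18 = 54 - 36 = 18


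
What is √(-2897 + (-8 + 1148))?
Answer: I*√1757 ≈ 41.917*I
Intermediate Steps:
√(-2897 + (-8 + 1148)) = √(-2897 + 1140) = √(-1757) = I*√1757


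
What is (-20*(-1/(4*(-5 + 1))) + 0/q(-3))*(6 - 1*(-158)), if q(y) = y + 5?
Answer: -205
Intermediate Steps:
q(y) = 5 + y
(-20*(-1/(4*(-5 + 1))) + 0/q(-3))*(6 - 1*(-158)) = (-20*(-1/(4*(-5 + 1))) + 0/(5 - 3))*(6 - 1*(-158)) = (-20/((-4*(-4))) + 0/2)*(6 + 158) = (-20/16 + 0*(1/2))*164 = (-20*1/16 + 0)*164 = (-5/4 + 0)*164 = -5/4*164 = -205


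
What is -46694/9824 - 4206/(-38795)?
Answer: -885086993/190561040 ≈ -4.6446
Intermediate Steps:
-46694/9824 - 4206/(-38795) = -46694*1/9824 - 4206*(-1/38795) = -23347/4912 + 4206/38795 = -885086993/190561040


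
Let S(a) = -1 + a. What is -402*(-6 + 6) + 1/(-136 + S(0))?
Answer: -1/137 ≈ -0.0072993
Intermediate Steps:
-402*(-6 + 6) + 1/(-136 + S(0)) = -402*(-6 + 6) + 1/(-136 + (-1 + 0)) = -402*0 + 1/(-136 - 1) = -134*0 + 1/(-137) = 0 - 1/137 = -1/137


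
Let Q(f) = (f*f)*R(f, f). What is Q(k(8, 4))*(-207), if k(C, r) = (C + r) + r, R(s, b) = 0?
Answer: 0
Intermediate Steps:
k(C, r) = C + 2*r
Q(f) = 0 (Q(f) = (f*f)*0 = f**2*0 = 0)
Q(k(8, 4))*(-207) = 0*(-207) = 0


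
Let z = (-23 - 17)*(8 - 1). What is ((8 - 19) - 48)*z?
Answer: 16520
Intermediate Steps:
z = -280 (z = -40*7 = -280)
((8 - 19) - 48)*z = ((8 - 19) - 48)*(-280) = (-11 - 48)*(-280) = -59*(-280) = 16520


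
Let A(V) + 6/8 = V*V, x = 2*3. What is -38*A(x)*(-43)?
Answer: 115197/2 ≈ 57599.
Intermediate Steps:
x = 6
A(V) = -¾ + V² (A(V) = -¾ + V*V = -¾ + V²)
-38*A(x)*(-43) = -38*(-¾ + 6²)*(-43) = -38*(-¾ + 36)*(-43) = -38*141/4*(-43) = -2679/2*(-43) = 115197/2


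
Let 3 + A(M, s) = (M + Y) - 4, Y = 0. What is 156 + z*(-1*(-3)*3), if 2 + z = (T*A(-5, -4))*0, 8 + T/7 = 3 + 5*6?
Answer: 138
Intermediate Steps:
A(M, s) = -7 + M (A(M, s) = -3 + ((M + 0) - 4) = -3 + (M - 4) = -3 + (-4 + M) = -7 + M)
T = 175 (T = -56 + 7*(3 + 5*6) = -56 + 7*(3 + 30) = -56 + 7*33 = -56 + 231 = 175)
z = -2 (z = -2 + (175*(-7 - 5))*0 = -2 + (175*(-12))*0 = -2 - 2100*0 = -2 + 0 = -2)
156 + z*(-1*(-3)*3) = 156 - 2*(-1*(-3))*3 = 156 - 6*3 = 156 - 2*9 = 156 - 18 = 138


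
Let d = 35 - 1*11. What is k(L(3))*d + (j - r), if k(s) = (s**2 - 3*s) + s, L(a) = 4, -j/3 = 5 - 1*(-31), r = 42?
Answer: 42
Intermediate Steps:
j = -108 (j = -3*(5 - 1*(-31)) = -3*(5 + 31) = -3*36 = -108)
d = 24 (d = 35 - 11 = 24)
k(s) = s**2 - 2*s
k(L(3))*d + (j - r) = (4*(-2 + 4))*24 + (-108 - 1*42) = (4*2)*24 + (-108 - 42) = 8*24 - 150 = 192 - 150 = 42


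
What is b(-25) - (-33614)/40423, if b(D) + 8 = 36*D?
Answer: -36670470/40423 ≈ -907.17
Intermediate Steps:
b(D) = -8 + 36*D
b(-25) - (-33614)/40423 = (-8 + 36*(-25)) - (-33614)/40423 = (-8 - 900) - (-33614)/40423 = -908 - 1*(-33614/40423) = -908 + 33614/40423 = -36670470/40423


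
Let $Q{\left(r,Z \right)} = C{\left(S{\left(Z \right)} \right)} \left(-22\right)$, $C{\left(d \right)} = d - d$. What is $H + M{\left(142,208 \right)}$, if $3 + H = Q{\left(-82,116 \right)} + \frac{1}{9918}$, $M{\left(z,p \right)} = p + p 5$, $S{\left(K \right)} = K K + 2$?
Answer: $\frac{12347911}{9918} \approx 1245.0$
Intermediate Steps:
$S{\left(K \right)} = 2 + K^{2}$ ($S{\left(K \right)} = K^{2} + 2 = 2 + K^{2}$)
$C{\left(d \right)} = 0$
$Q{\left(r,Z \right)} = 0$ ($Q{\left(r,Z \right)} = 0 \left(-22\right) = 0$)
$M{\left(z,p \right)} = 6 p$ ($M{\left(z,p \right)} = p + 5 p = 6 p$)
$H = - \frac{29753}{9918}$ ($H = -3 + \left(0 + \frac{1}{9918}\right) = -3 + \frac{1}{9918} = - \frac{29753}{9918} \approx -2.9999$)
$H + M{\left(142,208 \right)} = - \frac{29753}{9918} + 6 \cdot 208 = - \frac{29753}{9918} + 1248 = \frac{12347911}{9918}$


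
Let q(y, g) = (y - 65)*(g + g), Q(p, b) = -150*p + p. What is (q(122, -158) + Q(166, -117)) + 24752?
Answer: -17994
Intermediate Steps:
Q(p, b) = -149*p
q(y, g) = 2*g*(-65 + y) (q(y, g) = (-65 + y)*(2*g) = 2*g*(-65 + y))
(q(122, -158) + Q(166, -117)) + 24752 = (2*(-158)*(-65 + 122) - 149*166) + 24752 = (2*(-158)*57 - 24734) + 24752 = (-18012 - 24734) + 24752 = -42746 + 24752 = -17994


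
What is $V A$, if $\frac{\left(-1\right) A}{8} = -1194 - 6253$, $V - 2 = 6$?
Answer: $476608$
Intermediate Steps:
$V = 8$ ($V = 2 + 6 = 8$)
$A = 59576$ ($A = - 8 \left(-1194 - 6253\right) = \left(-8\right) \left(-7447\right) = 59576$)
$V A = 8 \cdot 59576 = 476608$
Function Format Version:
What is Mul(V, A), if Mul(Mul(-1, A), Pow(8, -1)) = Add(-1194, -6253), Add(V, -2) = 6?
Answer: 476608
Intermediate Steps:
V = 8 (V = Add(2, 6) = 8)
A = 59576 (A = Mul(-8, Add(-1194, -6253)) = Mul(-8, -7447) = 59576)
Mul(V, A) = Mul(8, 59576) = 476608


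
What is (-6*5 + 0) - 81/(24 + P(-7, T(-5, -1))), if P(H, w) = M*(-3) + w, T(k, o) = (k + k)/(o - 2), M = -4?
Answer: -3783/118 ≈ -32.059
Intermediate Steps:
T(k, o) = 2*k/(-2 + o) (T(k, o) = (2*k)/(-2 + o) = 2*k/(-2 + o))
P(H, w) = 12 + w (P(H, w) = -4*(-3) + w = 12 + w)
(-6*5 + 0) - 81/(24 + P(-7, T(-5, -1))) = (-6*5 + 0) - 81/(24 + (12 + 2*(-5)/(-2 - 1))) = (-30 + 0) - 81/(24 + (12 + 2*(-5)/(-3))) = -30 - 81/(24 + (12 + 2*(-5)*(-1/3))) = -30 - 81/(24 + (12 + 10/3)) = -30 - 81/(24 + 46/3) = -30 - 81/118/3 = -30 - 81*3/118 = -30 - 243/118 = -3783/118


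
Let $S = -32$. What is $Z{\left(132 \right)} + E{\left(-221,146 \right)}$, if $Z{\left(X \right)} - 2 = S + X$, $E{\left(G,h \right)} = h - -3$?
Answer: $251$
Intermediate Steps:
$E{\left(G,h \right)} = 3 + h$ ($E{\left(G,h \right)} = h + 3 = 3 + h$)
$Z{\left(X \right)} = -30 + X$ ($Z{\left(X \right)} = 2 + \left(-32 + X\right) = -30 + X$)
$Z{\left(132 \right)} + E{\left(-221,146 \right)} = \left(-30 + 132\right) + \left(3 + 146\right) = 102 + 149 = 251$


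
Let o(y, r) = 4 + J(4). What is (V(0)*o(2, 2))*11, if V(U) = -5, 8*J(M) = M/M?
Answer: -1815/8 ≈ -226.88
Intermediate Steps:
J(M) = ⅛ (J(M) = (M/M)/8 = (⅛)*1 = ⅛)
o(y, r) = 33/8 (o(y, r) = 4 + ⅛ = 33/8)
(V(0)*o(2, 2))*11 = -5*33/8*11 = -165/8*11 = -1815/8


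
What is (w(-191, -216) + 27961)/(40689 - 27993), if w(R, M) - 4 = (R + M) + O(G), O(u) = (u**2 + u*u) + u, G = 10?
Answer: 1157/529 ≈ 2.1871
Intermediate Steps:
O(u) = u + 2*u**2 (O(u) = (u**2 + u**2) + u = 2*u**2 + u = u + 2*u**2)
w(R, M) = 214 + M + R (w(R, M) = 4 + ((R + M) + 10*(1 + 2*10)) = 4 + ((M + R) + 10*(1 + 20)) = 4 + ((M + R) + 10*21) = 4 + ((M + R) + 210) = 4 + (210 + M + R) = 214 + M + R)
(w(-191, -216) + 27961)/(40689 - 27993) = ((214 - 216 - 191) + 27961)/(40689 - 27993) = (-193 + 27961)/12696 = 27768*(1/12696) = 1157/529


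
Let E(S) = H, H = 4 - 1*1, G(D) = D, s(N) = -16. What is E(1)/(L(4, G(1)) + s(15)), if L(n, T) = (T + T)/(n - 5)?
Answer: -⅙ ≈ -0.16667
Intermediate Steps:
H = 3 (H = 4 - 1 = 3)
L(n, T) = 2*T/(-5 + n) (L(n, T) = (2*T)/(-5 + n) = 2*T/(-5 + n))
E(S) = 3
E(1)/(L(4, G(1)) + s(15)) = 3/(2*1/(-5 + 4) - 16) = 3/(2*1/(-1) - 16) = 3/(2*1*(-1) - 16) = 3/(-2 - 16) = 3/(-18) = -1/18*3 = -⅙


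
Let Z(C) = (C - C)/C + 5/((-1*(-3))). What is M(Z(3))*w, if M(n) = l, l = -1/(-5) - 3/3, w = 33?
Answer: -132/5 ≈ -26.400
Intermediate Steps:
Z(C) = 5/3 (Z(C) = 0/C + 5/3 = 0 + 5*(⅓) = 0 + 5/3 = 5/3)
l = -⅘ (l = -1*(-⅕) - 3*⅓ = ⅕ - 1 = -⅘ ≈ -0.80000)
M(n) = -⅘
M(Z(3))*w = -⅘*33 = -132/5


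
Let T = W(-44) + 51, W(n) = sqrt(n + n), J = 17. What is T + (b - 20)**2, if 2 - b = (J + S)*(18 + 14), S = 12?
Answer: 894967 + 2*I*sqrt(22) ≈ 8.9497e+5 + 9.3808*I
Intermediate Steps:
b = -926 (b = 2 - (17 + 12)*(18 + 14) = 2 - 29*32 = 2 - 1*928 = 2 - 928 = -926)
W(n) = sqrt(2)*sqrt(n) (W(n) = sqrt(2*n) = sqrt(2)*sqrt(n))
T = 51 + 2*I*sqrt(22) (T = sqrt(2)*sqrt(-44) + 51 = sqrt(2)*(2*I*sqrt(11)) + 51 = 2*I*sqrt(22) + 51 = 51 + 2*I*sqrt(22) ≈ 51.0 + 9.3808*I)
T + (b - 20)**2 = (51 + 2*I*sqrt(22)) + (-926 - 20)**2 = (51 + 2*I*sqrt(22)) + (-946)**2 = (51 + 2*I*sqrt(22)) + 894916 = 894967 + 2*I*sqrt(22)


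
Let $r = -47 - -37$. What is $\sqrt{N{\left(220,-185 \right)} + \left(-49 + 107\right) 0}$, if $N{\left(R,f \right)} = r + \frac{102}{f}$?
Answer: $\frac{4 i \sqrt{22570}}{185} \approx 3.2483 i$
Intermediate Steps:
$r = -10$ ($r = -47 + 37 = -10$)
$N{\left(R,f \right)} = -10 + \frac{102}{f}$
$\sqrt{N{\left(220,-185 \right)} + \left(-49 + 107\right) 0} = \sqrt{\left(-10 + \frac{102}{-185}\right) + \left(-49 + 107\right) 0} = \sqrt{\left(-10 + 102 \left(- \frac{1}{185}\right)\right) + 58 \cdot 0} = \sqrt{\left(-10 - \frac{102}{185}\right) + 0} = \sqrt{- \frac{1952}{185} + 0} = \sqrt{- \frac{1952}{185}} = \frac{4 i \sqrt{22570}}{185}$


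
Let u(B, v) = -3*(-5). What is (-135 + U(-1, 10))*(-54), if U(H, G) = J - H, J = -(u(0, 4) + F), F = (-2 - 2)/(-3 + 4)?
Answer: 7830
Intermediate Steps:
u(B, v) = 15
F = -4 (F = -4/1 = -4*1 = -4)
J = -11 (J = -(15 - 4) = -1*11 = -11)
U(H, G) = -11 - H
(-135 + U(-1, 10))*(-54) = (-135 + (-11 - 1*(-1)))*(-54) = (-135 + (-11 + 1))*(-54) = (-135 - 10)*(-54) = -145*(-54) = 7830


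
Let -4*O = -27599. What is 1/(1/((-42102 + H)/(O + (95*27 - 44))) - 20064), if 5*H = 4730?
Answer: -164624/3303053619 ≈ -4.9840e-5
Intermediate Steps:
H = 946 (H = (⅕)*4730 = 946)
O = 27599/4 (O = -¼*(-27599) = 27599/4 ≈ 6899.8)
1/(1/((-42102 + H)/(O + (95*27 - 44))) - 20064) = 1/(1/((-42102 + 946)/(27599/4 + (95*27 - 44))) - 20064) = 1/(1/(-41156/(27599/4 + (2565 - 44))) - 20064) = 1/(1/(-41156/(27599/4 + 2521)) - 20064) = 1/(1/(-41156/37683/4) - 20064) = 1/(1/(-41156*4/37683) - 20064) = 1/(1/(-164624/37683) - 20064) = 1/(-37683/164624 - 20064) = 1/(-3303053619/164624) = -164624/3303053619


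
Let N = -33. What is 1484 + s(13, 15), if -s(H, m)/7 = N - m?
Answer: 1820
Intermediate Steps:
s(H, m) = 231 + 7*m (s(H, m) = -7*(-33 - m) = 231 + 7*m)
1484 + s(13, 15) = 1484 + (231 + 7*15) = 1484 + (231 + 105) = 1484 + 336 = 1820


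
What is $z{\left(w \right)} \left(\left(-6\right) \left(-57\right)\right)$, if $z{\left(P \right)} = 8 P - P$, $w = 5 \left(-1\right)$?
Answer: $-11970$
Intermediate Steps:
$w = -5$
$z{\left(P \right)} = 7 P$
$z{\left(w \right)} \left(\left(-6\right) \left(-57\right)\right) = 7 \left(-5\right) \left(\left(-6\right) \left(-57\right)\right) = \left(-35\right) 342 = -11970$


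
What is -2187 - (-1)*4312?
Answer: 2125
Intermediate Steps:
-2187 - (-1)*4312 = -2187 - 1*(-4312) = -2187 + 4312 = 2125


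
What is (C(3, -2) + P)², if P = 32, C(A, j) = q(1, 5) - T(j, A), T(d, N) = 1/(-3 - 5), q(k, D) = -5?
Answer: 47089/64 ≈ 735.77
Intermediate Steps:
T(d, N) = -⅛ (T(d, N) = 1/(-8) = -⅛)
C(A, j) = -39/8 (C(A, j) = -5 - 1*(-⅛) = -5 + ⅛ = -39/8)
(C(3, -2) + P)² = (-39/8 + 32)² = (217/8)² = 47089/64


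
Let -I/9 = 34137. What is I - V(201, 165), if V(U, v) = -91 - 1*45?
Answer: -307097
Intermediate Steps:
V(U, v) = -136 (V(U, v) = -91 - 45 = -136)
I = -307233 (I = -9*34137 = -307233)
I - V(201, 165) = -307233 - 1*(-136) = -307233 + 136 = -307097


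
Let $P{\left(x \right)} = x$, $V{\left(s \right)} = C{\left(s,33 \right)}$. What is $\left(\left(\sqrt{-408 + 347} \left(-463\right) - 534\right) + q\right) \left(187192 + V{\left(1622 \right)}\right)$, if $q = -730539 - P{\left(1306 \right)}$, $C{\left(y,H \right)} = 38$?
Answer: $-137123320170 - 86687490 i \sqrt{61} \approx -1.3712 \cdot 10^{11} - 6.7705 \cdot 10^{8} i$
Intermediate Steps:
$V{\left(s \right)} = 38$
$q = -731845$ ($q = -730539 - 1306 = -731845$)
$\left(\left(\sqrt{-408 + 347} \left(-463\right) - 534\right) + q\right) \left(187192 + V{\left(1622 \right)}\right) = \left(\left(\sqrt{-408 + 347} \left(-463\right) - 534\right) - 731845\right) \left(187192 + 38\right) = \left(\left(\sqrt{-61} \left(-463\right) - 534\right) - 731845\right) 187230 = \left(\left(i \sqrt{61} \left(-463\right) - 534\right) - 731845\right) 187230 = \left(\left(- 463 i \sqrt{61} - 534\right) - 731845\right) 187230 = \left(\left(-534 - 463 i \sqrt{61}\right) - 731845\right) 187230 = \left(-732379 - 463 i \sqrt{61}\right) 187230 = -137123320170 - 86687490 i \sqrt{61}$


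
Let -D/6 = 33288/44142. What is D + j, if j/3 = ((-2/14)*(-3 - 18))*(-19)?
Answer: -1291335/7357 ≈ -175.52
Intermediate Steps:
j = -171 (j = 3*(((-2/14)*(-3 - 18))*(-19)) = 3*((-2*1/14*(-21))*(-19)) = 3*(-⅐*(-21)*(-19)) = 3*(3*(-19)) = 3*(-57) = -171)
D = -33288/7357 (D = -199728/44142 = -6*5548/7357 = -33288/7357 ≈ -4.5247)
D + j = -33288/7357 - 171 = -1291335/7357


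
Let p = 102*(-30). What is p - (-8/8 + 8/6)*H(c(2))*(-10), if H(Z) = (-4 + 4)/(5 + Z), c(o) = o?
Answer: -3060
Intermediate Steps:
H(Z) = 0 (H(Z) = 0/(5 + Z) = 0)
p = -3060
p - (-8/8 + 8/6)*H(c(2))*(-10) = -3060 - (-8/8 + 8/6)*0*(-10) = -3060 - (-8*⅛ + 8*(⅙))*0*(-10) = -3060 - (-1 + 4/3)*0*(-10) = -3060 - (⅓)*0*(-10) = -3060 - 0*(-10) = -3060 - 1*0 = -3060 + 0 = -3060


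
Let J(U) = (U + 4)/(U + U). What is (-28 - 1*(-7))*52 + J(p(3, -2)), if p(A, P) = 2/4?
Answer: -2175/2 ≈ -1087.5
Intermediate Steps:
p(A, P) = ½ (p(A, P) = 2*(¼) = ½)
J(U) = (4 + U)/(2*U) (J(U) = (4 + U)/((2*U)) = (4 + U)*(1/(2*U)) = (4 + U)/(2*U))
(-28 - 1*(-7))*52 + J(p(3, -2)) = (-28 - 1*(-7))*52 + (4 + ½)/(2*(½)) = (-28 + 7)*52 + (½)*2*(9/2) = -21*52 + 9/2 = -1092 + 9/2 = -2175/2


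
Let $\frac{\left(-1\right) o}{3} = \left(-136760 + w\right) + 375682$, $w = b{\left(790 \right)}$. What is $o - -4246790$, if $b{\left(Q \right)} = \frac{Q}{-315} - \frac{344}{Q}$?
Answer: $\frac{29281622326}{8295} \approx 3.53 \cdot 10^{6}$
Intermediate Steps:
$b{\left(Q \right)} = - \frac{344}{Q} - \frac{Q}{315}$ ($b{\left(Q \right)} = Q \left(- \frac{1}{315}\right) - \frac{344}{Q} = - \frac{Q}{315} - \frac{344}{Q} = - \frac{344}{Q} - \frac{Q}{315}$)
$w = - \frac{73246}{24885}$ ($w = - \frac{344}{790} - \frac{158}{63} = \left(-344\right) \frac{1}{790} - \frac{158}{63} = - \frac{172}{395} - \frac{158}{63} = - \frac{73246}{24885} \approx -2.9434$)
$o = - \frac{5945500724}{8295}$ ($o = - 3 \left(\left(-136760 - \frac{73246}{24885}\right) + 375682\right) = - 3 \left(- \frac{3403345846}{24885} + 375682\right) = \left(-3\right) \frac{5945500724}{24885} = - \frac{5945500724}{8295} \approx -7.1676 \cdot 10^{5}$)
$o - -4246790 = - \frac{5945500724}{8295} - -4246790 = - \frac{5945500724}{8295} + 4246790 = \frac{29281622326}{8295}$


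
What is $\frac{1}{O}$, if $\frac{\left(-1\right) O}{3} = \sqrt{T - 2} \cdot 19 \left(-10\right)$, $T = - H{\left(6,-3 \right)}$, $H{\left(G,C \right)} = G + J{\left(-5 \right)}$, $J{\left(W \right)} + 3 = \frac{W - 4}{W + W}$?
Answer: $- \frac{i \sqrt{590}}{33630} \approx - 0.00072227 i$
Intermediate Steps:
$J{\left(W \right)} = -3 + \frac{-4 + W}{2 W}$ ($J{\left(W \right)} = -3 + \frac{W - 4}{W + W} = -3 + \frac{-4 + W}{2 W}$)
$H{\left(G,C \right)} = - \frac{21}{10} + G$ ($H{\left(G,C \right)} = G - \left(\frac{5}{2} + \frac{2}{-5}\right) = G - \frac{21}{10} = - \frac{21}{10} + G$)
$T = - \frac{39}{10}$ ($T = - (- \frac{21}{10} + 6) = \left(-1\right) \frac{39}{10} = - \frac{39}{10} \approx -3.9$)
$O = 57 i \sqrt{590}$ ($O = - 3 \sqrt{- \frac{39}{10} - 2} \cdot 19 \left(-10\right) = - 3 \sqrt{- \frac{59}{10}} \cdot 19 \left(-10\right) = - 3 \frac{i \sqrt{590}}{10} \cdot 19 \left(-10\right) = - 3 \frac{19 i \sqrt{590}}{10} \left(-10\right) = - 3 \left(- 19 i \sqrt{590}\right) = 57 i \sqrt{590} \approx 1384.5 i$)
$\frac{1}{O} = \frac{1}{57 i \sqrt{590}} = - \frac{i \sqrt{590}}{33630}$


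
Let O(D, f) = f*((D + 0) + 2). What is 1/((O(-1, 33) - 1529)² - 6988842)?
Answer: -1/4750826 ≈ -2.1049e-7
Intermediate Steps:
O(D, f) = f*(2 + D) (O(D, f) = f*(D + 2) = f*(2 + D))
1/((O(-1, 33) - 1529)² - 6988842) = 1/((33*(2 - 1) - 1529)² - 6988842) = 1/((33*1 - 1529)² - 6988842) = 1/((33 - 1529)² - 6988842) = 1/((-1496)² - 6988842) = 1/(2238016 - 6988842) = 1/(-4750826) = -1/4750826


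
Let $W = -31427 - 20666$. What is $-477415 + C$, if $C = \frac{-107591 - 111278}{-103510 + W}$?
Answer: $- \frac{10612426768}{22229} \approx -4.7741 \cdot 10^{5}$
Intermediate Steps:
$W = -52093$
$C = \frac{31267}{22229}$ ($C = \frac{-107591 - 111278}{-103510 - 52093} = - \frac{218869}{-155603} = \left(-218869\right) \left(- \frac{1}{155603}\right) = \frac{31267}{22229} \approx 1.4066$)
$-477415 + C = -477415 + \frac{31267}{22229} = - \frac{10612426768}{22229}$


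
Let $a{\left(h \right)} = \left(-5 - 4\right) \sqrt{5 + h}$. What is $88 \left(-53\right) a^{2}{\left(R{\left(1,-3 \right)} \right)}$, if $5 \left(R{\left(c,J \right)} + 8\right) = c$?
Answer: $\frac{5288976}{5} \approx 1.0578 \cdot 10^{6}$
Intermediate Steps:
$R{\left(c,J \right)} = -8 + \frac{c}{5}$
$a{\left(h \right)} = - 9 \sqrt{5 + h}$
$88 \left(-53\right) a^{2}{\left(R{\left(1,-3 \right)} \right)} = 88 \left(-53\right) \left(- 9 \sqrt{5 + \left(-8 + \frac{1}{5} \cdot 1\right)}\right)^{2} = - 4664 \left(- 9 \sqrt{5 + \left(-8 + \frac{1}{5}\right)}\right)^{2} = - 4664 \left(- 9 \sqrt{5 - \frac{39}{5}}\right)^{2} = - 4664 \left(- 9 \sqrt{- \frac{14}{5}}\right)^{2} = - 4664 \left(- 9 \frac{i \sqrt{70}}{5}\right)^{2} = - 4664 \left(- \frac{9 i \sqrt{70}}{5}\right)^{2} = \left(-4664\right) \left(- \frac{1134}{5}\right) = \frac{5288976}{5}$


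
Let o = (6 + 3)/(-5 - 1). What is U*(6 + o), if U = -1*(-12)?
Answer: 54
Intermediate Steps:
o = -3/2 (o = 9/(-6) = 9*(-⅙) = -3/2 ≈ -1.5000)
U = 12
U*(6 + o) = 12*(6 - 3/2) = 12*(9/2) = 54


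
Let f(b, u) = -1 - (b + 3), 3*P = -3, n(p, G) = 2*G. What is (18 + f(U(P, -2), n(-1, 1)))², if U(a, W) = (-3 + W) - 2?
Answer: 441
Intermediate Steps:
P = -1 (P = (⅓)*(-3) = -1)
U(a, W) = -5 + W
f(b, u) = -4 - b (f(b, u) = -1 - (3 + b) = -1 + (-3 - b) = -4 - b)
(18 + f(U(P, -2), n(-1, 1)))² = (18 + (-4 - (-5 - 2)))² = (18 + (-4 - 1*(-7)))² = (18 + (-4 + 7))² = (18 + 3)² = 21² = 441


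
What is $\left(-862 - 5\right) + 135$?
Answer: $-732$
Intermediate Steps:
$\left(-862 - 5\right) + 135 = -867 + 135 = -732$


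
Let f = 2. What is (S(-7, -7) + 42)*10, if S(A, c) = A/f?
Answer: 385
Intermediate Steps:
S(A, c) = A/2
(S(-7, -7) + 42)*10 = ((½)*(-7) + 42)*10 = (-7/2 + 42)*10 = (77/2)*10 = 385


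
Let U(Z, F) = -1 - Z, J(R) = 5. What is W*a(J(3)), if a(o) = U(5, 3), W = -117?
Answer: 702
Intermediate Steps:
a(o) = -6 (a(o) = -1 - 1*5 = -1 - 5 = -6)
W*a(J(3)) = -117*(-6) = 702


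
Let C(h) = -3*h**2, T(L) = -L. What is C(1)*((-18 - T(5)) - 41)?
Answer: 162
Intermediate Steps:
C(1)*((-18 - T(5)) - 41) = (-3*1**2)*((-18 - (-1)*5) - 41) = (-3*1)*((-18 - 1*(-5)) - 41) = -3*((-18 + 5) - 41) = -3*(-13 - 41) = -3*(-54) = 162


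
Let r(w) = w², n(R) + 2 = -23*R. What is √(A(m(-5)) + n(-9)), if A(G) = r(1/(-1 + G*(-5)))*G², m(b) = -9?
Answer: √396961/44 ≈ 14.319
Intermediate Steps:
n(R) = -2 - 23*R
A(G) = G²/(-1 - 5*G)² (A(G) = (1/(-1 + G*(-5)))²*G² = (1/(-1 - 5*G))²*G² = G²/(-1 - 5*G)²)
√(A(m(-5)) + n(-9)) = √((-9)²/(1 + 5*(-9))² + (-2 - 23*(-9))) = √(81/(1 - 45)² + (-2 + 207)) = √(81/(-44)² + 205) = √(81*(1/1936) + 205) = √(81/1936 + 205) = √(396961/1936) = √396961/44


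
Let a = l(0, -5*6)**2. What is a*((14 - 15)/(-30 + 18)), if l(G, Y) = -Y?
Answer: 75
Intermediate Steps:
a = 900 (a = (-(-5)*6)**2 = (-1*(-30))**2 = 30**2 = 900)
a*((14 - 15)/(-30 + 18)) = 900*((14 - 15)/(-30 + 18)) = 900*(-1/(-12)) = 900*(-1*(-1/12)) = 900*(1/12) = 75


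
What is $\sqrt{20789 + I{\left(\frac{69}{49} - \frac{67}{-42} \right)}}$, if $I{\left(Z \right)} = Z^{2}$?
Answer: $\frac{\sqrt{1797697693}}{294} \approx 144.22$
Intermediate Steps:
$\sqrt{20789 + I{\left(\frac{69}{49} - \frac{67}{-42} \right)}} = \sqrt{20789 + \left(\frac{69}{49} - \frac{67}{-42}\right)^{2}} = \sqrt{20789 + \left(69 \cdot \frac{1}{49} - - \frac{67}{42}\right)^{2}} = \sqrt{20789 + \left(\frac{69}{49} + \frac{67}{42}\right)^{2}} = \sqrt{20789 + \left(\frac{883}{294}\right)^{2}} = \sqrt{20789 + \frac{779689}{86436}} = \sqrt{\frac{1797697693}{86436}} = \frac{\sqrt{1797697693}}{294}$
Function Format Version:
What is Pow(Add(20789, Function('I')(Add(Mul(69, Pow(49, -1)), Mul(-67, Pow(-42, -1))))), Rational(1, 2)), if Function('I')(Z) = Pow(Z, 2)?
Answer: Mul(Rational(1, 294), Pow(1797697693, Rational(1, 2))) ≈ 144.22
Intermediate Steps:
Pow(Add(20789, Function('I')(Add(Mul(69, Pow(49, -1)), Mul(-67, Pow(-42, -1))))), Rational(1, 2)) = Pow(Add(20789, Pow(Add(Mul(69, Pow(49, -1)), Mul(-67, Pow(-42, -1))), 2)), Rational(1, 2)) = Pow(Add(20789, Pow(Add(Mul(69, Rational(1, 49)), Mul(-67, Rational(-1, 42))), 2)), Rational(1, 2)) = Pow(Add(20789, Pow(Add(Rational(69, 49), Rational(67, 42)), 2)), Rational(1, 2)) = Pow(Add(20789, Pow(Rational(883, 294), 2)), Rational(1, 2)) = Pow(Add(20789, Rational(779689, 86436)), Rational(1, 2)) = Pow(Rational(1797697693, 86436), Rational(1, 2)) = Mul(Rational(1, 294), Pow(1797697693, Rational(1, 2)))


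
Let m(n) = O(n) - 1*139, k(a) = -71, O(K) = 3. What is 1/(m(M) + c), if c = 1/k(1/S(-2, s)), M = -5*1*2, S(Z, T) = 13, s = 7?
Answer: -71/9657 ≈ -0.0073522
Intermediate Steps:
M = -10 (M = -5*2 = -10)
c = -1/71 (c = 1/(-71) = -1/71 ≈ -0.014085)
m(n) = -136 (m(n) = 3 - 1*139 = 3 - 139 = -136)
1/(m(M) + c) = 1/(-136 - 1/71) = 1/(-9657/71) = -71/9657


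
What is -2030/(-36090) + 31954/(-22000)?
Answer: -55427993/39699000 ≈ -1.3962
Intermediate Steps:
-2030/(-36090) + 31954/(-22000) = -2030*(-1/36090) + 31954*(-1/22000) = 203/3609 - 15977/11000 = -55427993/39699000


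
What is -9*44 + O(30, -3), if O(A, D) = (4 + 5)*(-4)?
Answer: -432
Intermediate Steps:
O(A, D) = -36 (O(A, D) = 9*(-4) = -36)
-9*44 + O(30, -3) = -9*44 - 36 = -396 - 36 = -432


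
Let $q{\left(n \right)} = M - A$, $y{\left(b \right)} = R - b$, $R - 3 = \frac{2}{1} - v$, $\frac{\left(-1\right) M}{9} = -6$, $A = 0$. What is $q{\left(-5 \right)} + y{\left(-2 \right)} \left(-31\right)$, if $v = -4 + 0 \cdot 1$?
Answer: $-287$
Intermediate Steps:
$v = -4$ ($v = -4 + 0 = -4$)
$M = 54$ ($M = \left(-9\right) \left(-6\right) = 54$)
$R = 9$ ($R = 3 + \left(\frac{2}{1} - -4\right) = 3 + \left(2 \cdot 1 + 4\right) = 3 + \left(2 + 4\right) = 3 + 6 = 9$)
$y{\left(b \right)} = 9 - b$
$q{\left(n \right)} = 54$ ($q{\left(n \right)} = 54 - 0 = 54 + 0 = 54$)
$q{\left(-5 \right)} + y{\left(-2 \right)} \left(-31\right) = 54 + \left(9 - -2\right) \left(-31\right) = 54 + \left(9 + 2\right) \left(-31\right) = 54 + 11 \left(-31\right) = 54 - 341 = -287$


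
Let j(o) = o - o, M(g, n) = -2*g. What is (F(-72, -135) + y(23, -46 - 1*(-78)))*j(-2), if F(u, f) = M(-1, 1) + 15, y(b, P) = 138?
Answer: 0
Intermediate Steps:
F(u, f) = 17 (F(u, f) = -2*(-1) + 15 = 2 + 15 = 17)
j(o) = 0
(F(-72, -135) + y(23, -46 - 1*(-78)))*j(-2) = (17 + 138)*0 = 155*0 = 0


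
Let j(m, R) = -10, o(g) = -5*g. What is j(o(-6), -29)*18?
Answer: -180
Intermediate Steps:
j(o(-6), -29)*18 = -10*18 = -180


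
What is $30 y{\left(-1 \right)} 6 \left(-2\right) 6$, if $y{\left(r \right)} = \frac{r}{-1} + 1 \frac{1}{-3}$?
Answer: $-1440$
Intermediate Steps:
$y{\left(r \right)} = - \frac{1}{3} - r$ ($y{\left(r \right)} = r \left(-1\right) + 1 \left(- \frac{1}{3}\right) = - r - \frac{1}{3} = - \frac{1}{3} - r$)
$30 y{\left(-1 \right)} 6 \left(-2\right) 6 = 30 \left(- \frac{1}{3} - -1\right) 6 \left(-2\right) 6 = 30 \left(- \frac{1}{3} + 1\right) \left(\left(-12\right) 6\right) = 30 \cdot \frac{2}{3} \left(-72\right) = 20 \left(-72\right) = -1440$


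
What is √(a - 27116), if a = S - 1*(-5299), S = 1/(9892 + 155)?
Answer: I*√2202256163706/10047 ≈ 147.71*I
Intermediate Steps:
S = 1/10047 ≈ 9.9532e-5
a = 53239054/10047 (a = 1/10047 - 1*(-5299) = 1/10047 + 5299 = 53239054/10047 ≈ 5299.0)
√(a - 27116) = √(53239054/10047 - 27116) = √(-219195398/10047) = I*√2202256163706/10047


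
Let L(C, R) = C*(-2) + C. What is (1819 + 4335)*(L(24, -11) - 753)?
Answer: -4781658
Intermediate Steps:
L(C, R) = -C (L(C, R) = -2*C + C = -C)
(1819 + 4335)*(L(24, -11) - 753) = (1819 + 4335)*(-1*24 - 753) = 6154*(-24 - 753) = 6154*(-777) = -4781658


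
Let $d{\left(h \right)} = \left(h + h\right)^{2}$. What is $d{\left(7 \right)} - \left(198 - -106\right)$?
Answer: $-108$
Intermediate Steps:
$d{\left(h \right)} = 4 h^{2}$ ($d{\left(h \right)} = \left(2 h\right)^{2} = 4 h^{2}$)
$d{\left(7 \right)} - \left(198 - -106\right) = 4 \cdot 7^{2} - \left(198 - -106\right) = 4 \cdot 49 - \left(198 + 106\right) = 196 - 304 = -108$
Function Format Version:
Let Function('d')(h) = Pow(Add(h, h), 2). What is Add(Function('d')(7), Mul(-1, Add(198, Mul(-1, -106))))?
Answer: -108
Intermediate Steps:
Function('d')(h) = Mul(4, Pow(h, 2)) (Function('d')(h) = Pow(Mul(2, h), 2) = Mul(4, Pow(h, 2)))
Add(Function('d')(7), Mul(-1, Add(198, Mul(-1, -106)))) = Add(Mul(4, Pow(7, 2)), Mul(-1, Add(198, Mul(-1, -106)))) = Add(Mul(4, 49), Mul(-1, Add(198, 106))) = Add(196, Mul(-1, 304)) = Add(196, -304) = -108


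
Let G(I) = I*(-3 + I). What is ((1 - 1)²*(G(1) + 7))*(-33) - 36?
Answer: -36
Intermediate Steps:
((1 - 1)²*(G(1) + 7))*(-33) - 36 = ((1 - 1)²*(1*(-3 + 1) + 7))*(-33) - 36 = (0²*(1*(-2) + 7))*(-33) - 36 = (0*(-2 + 7))*(-33) - 36 = (0*5)*(-33) - 36 = 0*(-33) - 36 = 0 - 36 = -36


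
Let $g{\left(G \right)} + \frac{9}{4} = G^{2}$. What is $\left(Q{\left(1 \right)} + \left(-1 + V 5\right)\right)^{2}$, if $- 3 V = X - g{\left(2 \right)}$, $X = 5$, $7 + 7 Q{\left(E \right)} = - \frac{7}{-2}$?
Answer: $\frac{6889}{144} \approx 47.84$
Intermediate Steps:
$g{\left(G \right)} = - \frac{9}{4} + G^{2}$
$Q{\left(E \right)} = - \frac{1}{2}$ ($Q{\left(E \right)} = -1 + \frac{\left(-7\right) \frac{1}{-2}}{7} = -1 + \frac{\left(-7\right) \left(- \frac{1}{2}\right)}{7} = -1 + \frac{1}{7} \cdot \frac{7}{2} = -1 + \frac{1}{2} = - \frac{1}{2}$)
$V = - \frac{13}{12}$ ($V = - \frac{5 - \left(- \frac{9}{4} + 2^{2}\right)}{3} = - \frac{5 - \left(- \frac{9}{4} + 4\right)}{3} = - \frac{5 - \frac{7}{4}}{3} = \left(- \frac{1}{3}\right) \frac{13}{4} = - \frac{13}{12} \approx -1.0833$)
$\left(Q{\left(1 \right)} + \left(-1 + V 5\right)\right)^{2} = \left(- \frac{1}{2} - \frac{77}{12}\right)^{2} = \left(- \frac{83}{12}\right)^{2} = \frac{6889}{144}$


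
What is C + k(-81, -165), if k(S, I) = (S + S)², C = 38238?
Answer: 64482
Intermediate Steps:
k(S, I) = 4*S² (k(S, I) = (2*S)² = 4*S²)
C + k(-81, -165) = 38238 + 4*(-81)² = 38238 + 4*6561 = 38238 + 26244 = 64482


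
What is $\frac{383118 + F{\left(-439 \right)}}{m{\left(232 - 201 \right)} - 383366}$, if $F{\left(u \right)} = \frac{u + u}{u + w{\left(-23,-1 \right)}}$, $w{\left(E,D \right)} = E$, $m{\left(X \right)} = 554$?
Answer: $- \frac{88500697}{88429572} \approx -1.0008$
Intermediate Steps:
$F{\left(u \right)} = \frac{2 u}{-23 + u}$ ($F{\left(u \right)} = \frac{u + u}{u - 23} = \frac{2 u}{-23 + u}$)
$\frac{383118 + F{\left(-439 \right)}}{m{\left(232 - 201 \right)} - 383366} = \frac{383118 + 2 \left(-439\right) \frac{1}{-23 - 439}}{554 - 383366} = \frac{383118 + 2 \left(-439\right) \frac{1}{-462}}{-382812} = \left(383118 + 2 \left(-439\right) \left(- \frac{1}{462}\right)\right) \left(- \frac{1}{382812}\right) = \left(383118 + \frac{439}{231}\right) \left(- \frac{1}{382812}\right) = \frac{88500697}{231} \left(- \frac{1}{382812}\right) = - \frac{88500697}{88429572}$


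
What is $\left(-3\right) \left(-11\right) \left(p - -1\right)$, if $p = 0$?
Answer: $33$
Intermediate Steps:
$\left(-3\right) \left(-11\right) \left(p - -1\right) = \left(-3\right) \left(-11\right) \left(0 - -1\right) = 33 \left(0 + 1\right) = 33 \cdot 1 = 33$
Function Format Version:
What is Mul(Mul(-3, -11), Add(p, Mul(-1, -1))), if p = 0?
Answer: 33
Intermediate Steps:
Mul(Mul(-3, -11), Add(p, Mul(-1, -1))) = Mul(Mul(-3, -11), Add(0, Mul(-1, -1))) = Mul(33, Add(0, 1)) = Mul(33, 1) = 33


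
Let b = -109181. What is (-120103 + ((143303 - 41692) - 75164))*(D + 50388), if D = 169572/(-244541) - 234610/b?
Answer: -116559674899361776/24698641 ≈ -4.7193e+9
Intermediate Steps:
D = 826760074/568068743 (D = 169572/(-244541) - 234610/(-109181) = 169572*(-1/244541) - 234610*(-1/109181) = -169572/244541 + 234610/109181 = 826760074/568068743 ≈ 1.4554)
(-120103 + ((143303 - 41692) - 75164))*(D + 50388) = (-120103 + ((143303 - 41692) - 75164))*(826760074/568068743 + 50388) = (-120103 + (101611 - 75164))*(28624674582358/568068743) = (-120103 + 26447)*(28624674582358/568068743) = -93656*28624674582358/568068743 = -116559674899361776/24698641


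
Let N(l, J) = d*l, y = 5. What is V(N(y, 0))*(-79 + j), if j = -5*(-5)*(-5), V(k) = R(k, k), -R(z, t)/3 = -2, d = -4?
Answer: -1224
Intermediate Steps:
R(z, t) = 6 (R(z, t) = -3*(-2) = 6)
N(l, J) = -4*l
V(k) = 6
j = -125 (j = 25*(-5) = -125)
V(N(y, 0))*(-79 + j) = 6*(-79 - 125) = 6*(-204) = -1224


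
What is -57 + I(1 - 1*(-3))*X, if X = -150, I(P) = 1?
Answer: -207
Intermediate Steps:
-57 + I(1 - 1*(-3))*X = -57 + 1*(-150) = -57 - 150 = -207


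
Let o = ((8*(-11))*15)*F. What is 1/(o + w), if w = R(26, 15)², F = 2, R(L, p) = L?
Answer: -1/1964 ≈ -0.00050917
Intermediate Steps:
o = -2640 (o = ((8*(-11))*15)*2 = -88*15*2 = -1320*2 = -2640)
w = 676 (w = 26² = 676)
1/(o + w) = 1/(-2640 + 676) = 1/(-1964) = -1/1964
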